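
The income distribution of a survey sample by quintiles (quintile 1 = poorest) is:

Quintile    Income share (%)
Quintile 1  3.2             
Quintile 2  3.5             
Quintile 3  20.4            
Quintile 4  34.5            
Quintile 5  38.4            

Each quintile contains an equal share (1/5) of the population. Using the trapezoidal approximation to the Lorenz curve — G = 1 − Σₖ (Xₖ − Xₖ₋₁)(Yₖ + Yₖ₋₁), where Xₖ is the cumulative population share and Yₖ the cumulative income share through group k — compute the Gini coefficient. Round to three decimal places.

0.406

Cumulative income shares Yₖ: 0.0320, 0.0670, 0.2710, 0.6160, 1.0000
Σ (Xₖ−Xₖ₋₁)(Yₖ+Yₖ₋₁) = (1/5)(0.0320+0.0000) + (1/5)(0.0670+0.0320) + (1/5)(0.2710+0.0670) + (1/5)(0.6160+0.2710) + (1/5)(1.0000+0.6160)
  = 0.0064 + 0.0198 + 0.0676 + 0.1774 + 0.3232 = 0.5944
G = 1 − 0.5944 = 0.4056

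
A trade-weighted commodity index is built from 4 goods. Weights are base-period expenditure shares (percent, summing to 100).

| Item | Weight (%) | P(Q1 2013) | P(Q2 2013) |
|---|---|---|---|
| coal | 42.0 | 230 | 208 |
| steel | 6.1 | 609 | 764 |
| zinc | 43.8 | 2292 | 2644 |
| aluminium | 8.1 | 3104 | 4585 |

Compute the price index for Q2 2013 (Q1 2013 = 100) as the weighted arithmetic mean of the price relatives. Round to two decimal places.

coal: 42.0 × (208/230) = 42.0 × 0.904348 = 37.9826
steel: 6.1 × (764/609) = 6.1 × 1.254516 = 7.6525
zinc: 43.8 × (2644/2292) = 43.8 × 1.153578 = 50.5267
aluminium: 8.1 × (4585/3104) = 8.1 × 1.477126 = 11.9647
Index = Σ wᵢ·(p₁ᵢ/p₀ᵢ) = 37.9826 + 7.6525 + 50.5267 + 11.9647 = 108.1266

108.13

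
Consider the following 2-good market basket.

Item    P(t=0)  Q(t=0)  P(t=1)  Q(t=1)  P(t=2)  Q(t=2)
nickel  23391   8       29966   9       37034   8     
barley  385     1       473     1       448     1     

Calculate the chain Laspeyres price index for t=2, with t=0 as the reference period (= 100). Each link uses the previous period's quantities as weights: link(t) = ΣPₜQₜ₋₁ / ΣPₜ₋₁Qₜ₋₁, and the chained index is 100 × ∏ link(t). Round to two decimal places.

158.25

Link t=0→t=1:
ΣP(t=1)Q(t=0) = 29966×8 + 473×1 = 239728 + 473 = 240201
ΣP(t=0)Q(t=0) = 23391×8 + 385×1 = 187128 + 385 = 187513
link = 240201/187513 = 1.280983
Link t=1→t=2:
ΣP(t=2)Q(t=1) = 37034×9 + 448×1 = 333306 + 448 = 333754
ΣP(t=1)Q(t=1) = 29966×9 + 473×1 = 269694 + 473 = 270167
link = 333754/270167 = 1.235362
Chained index = 100 × 1.280983 × 1.235362 = 158.2478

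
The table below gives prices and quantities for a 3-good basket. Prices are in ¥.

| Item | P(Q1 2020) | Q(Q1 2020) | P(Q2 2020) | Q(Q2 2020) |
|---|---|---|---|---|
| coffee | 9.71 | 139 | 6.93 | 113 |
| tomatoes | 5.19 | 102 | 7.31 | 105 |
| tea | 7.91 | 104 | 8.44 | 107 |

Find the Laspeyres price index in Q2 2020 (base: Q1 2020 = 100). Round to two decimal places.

95.74

Laspeyres price index uses base-period quantities as weights.
ΣP(Q2 2020)·Q(Q1 2020) = 6.93×139 + 7.31×102 + 8.44×104 = 963.27 + 745.62 + 877.76 = 2586.65
ΣP(Q1 2020)·Q(Q1 2020) = 9.71×139 + 5.19×102 + 7.91×104 = 1349.69 + 529.38 + 822.64 = 2701.71
Index = 2586.65 / 2701.71 × 100 = 95.7412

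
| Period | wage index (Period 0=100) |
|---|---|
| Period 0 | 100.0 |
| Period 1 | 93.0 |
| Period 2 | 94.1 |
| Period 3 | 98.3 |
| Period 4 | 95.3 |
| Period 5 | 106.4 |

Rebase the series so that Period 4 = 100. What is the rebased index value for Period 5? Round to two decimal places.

111.65

Rebased(Period 5) = 106.4 / 95.3 × 100 = 111.6474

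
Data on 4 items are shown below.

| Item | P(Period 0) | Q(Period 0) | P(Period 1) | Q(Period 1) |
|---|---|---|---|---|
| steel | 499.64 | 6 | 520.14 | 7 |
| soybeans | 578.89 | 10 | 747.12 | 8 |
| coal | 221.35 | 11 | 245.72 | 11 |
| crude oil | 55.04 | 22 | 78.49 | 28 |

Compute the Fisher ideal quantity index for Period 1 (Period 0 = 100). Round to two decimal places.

Laspeyres component (base-period weights):
ΣP(Period 0)Q(Period 1) = 499.64×7 + 578.89×8 + 221.35×11 + 55.04×28 = 3497.48 + 4631.12 + 2434.85 + 1541.12 = 12104.57
ΣP(Period 0)Q(Period 0) = 499.64×6 + 578.89×10 + 221.35×11 + 55.04×22 = 2997.84 + 5788.9 + 2434.85 + 1210.88 = 12432.47
L = 12104.57 / 12432.47 × 100 = 97.3626
Paasche component (current-period weights):
ΣP(Period 1)Q(Period 1) = 520.14×7 + 747.12×8 + 245.72×11 + 78.49×28 = 3640.98 + 5976.96 + 2702.92 + 2197.72 = 14518.58
ΣP(Period 1)Q(Period 0) = 520.14×6 + 747.12×10 + 245.72×11 + 78.49×22 = 3120.84 + 7471.2 + 2702.92 + 1726.78 = 15021.74
P = 14518.58 / 15021.74 × 100 = 96.6505
Fisher = √(L × P) = √(97.3626 × 96.6505) = 97.0058

97.01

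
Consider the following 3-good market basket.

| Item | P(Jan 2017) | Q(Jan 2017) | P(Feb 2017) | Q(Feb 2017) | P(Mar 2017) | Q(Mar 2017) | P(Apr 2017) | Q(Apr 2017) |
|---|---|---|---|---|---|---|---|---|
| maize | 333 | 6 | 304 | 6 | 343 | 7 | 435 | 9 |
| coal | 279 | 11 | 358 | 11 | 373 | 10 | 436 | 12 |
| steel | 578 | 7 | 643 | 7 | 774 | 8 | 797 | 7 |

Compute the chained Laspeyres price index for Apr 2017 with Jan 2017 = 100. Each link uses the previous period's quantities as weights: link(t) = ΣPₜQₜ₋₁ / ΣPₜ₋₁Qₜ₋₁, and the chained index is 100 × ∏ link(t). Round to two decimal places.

Link Jan 2017→Feb 2017:
ΣP(Feb 2017)Q(Jan 2017) = 304×6 + 358×11 + 643×7 = 1824 + 3938 + 4501 = 10263
ΣP(Jan 2017)Q(Jan 2017) = 333×6 + 279×11 + 578×7 = 1998 + 3069 + 4046 = 9113
link = 10263/9113 = 1.126193
Link Feb 2017→Mar 2017:
ΣP(Mar 2017)Q(Feb 2017) = 343×6 + 373×11 + 774×7 = 2058 + 4103 + 5418 = 11579
ΣP(Feb 2017)Q(Feb 2017) = 304×6 + 358×11 + 643×7 = 1824 + 3938 + 4501 = 10263
link = 11579/10263 = 1.128228
Link Mar 2017→Apr 2017:
ΣP(Apr 2017)Q(Mar 2017) = 435×7 + 436×10 + 797×8 = 3045 + 4360 + 6376 = 13781
ΣP(Mar 2017)Q(Mar 2017) = 343×7 + 373×10 + 774×8 = 2401 + 3730 + 6192 = 12323
link = 13781/12323 = 1.118315
Chained index = 100 × 1.126193 × 1.128228 × 1.118315 = 142.0934

142.09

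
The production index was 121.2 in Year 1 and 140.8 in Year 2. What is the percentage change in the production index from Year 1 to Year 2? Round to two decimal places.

Change = (140.8 − 121.2) / 121.2 × 100
       = 19.6 / 121.2 × 100 = 16.1716%

16.17%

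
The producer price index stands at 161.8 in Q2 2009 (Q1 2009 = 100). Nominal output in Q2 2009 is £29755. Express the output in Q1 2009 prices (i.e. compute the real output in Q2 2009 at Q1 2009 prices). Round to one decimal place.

Real = Nominal ÷ (Index/100) = 29755 ÷ (161.8/100)
     = 29755 ÷ 1.618 = 18389.9876

18390.0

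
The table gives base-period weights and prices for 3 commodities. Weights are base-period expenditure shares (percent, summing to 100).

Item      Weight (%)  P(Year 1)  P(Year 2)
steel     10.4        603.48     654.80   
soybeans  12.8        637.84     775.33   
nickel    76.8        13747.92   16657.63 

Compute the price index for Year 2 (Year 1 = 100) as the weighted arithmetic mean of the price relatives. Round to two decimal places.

steel: 10.4 × (654.80/603.48) = 10.4 × 1.085040 = 11.2844
soybeans: 12.8 × (775.33/637.84) = 12.8 × 1.215556 = 15.5591
nickel: 76.8 × (16657.63/13747.92) = 76.8 × 1.211647 = 93.0545
Index = Σ wᵢ·(p₁ᵢ/p₀ᵢ) = 11.2844 + 15.5591 + 93.0545 = 119.8980

119.90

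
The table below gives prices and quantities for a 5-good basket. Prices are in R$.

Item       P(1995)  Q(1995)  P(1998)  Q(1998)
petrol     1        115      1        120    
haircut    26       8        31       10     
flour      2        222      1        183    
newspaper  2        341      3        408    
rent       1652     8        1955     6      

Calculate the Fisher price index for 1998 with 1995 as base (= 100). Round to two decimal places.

117.93

Laspeyres component (base-period weights):
ΣP(1998)Q(1995) = 1×115 + 31×8 + 1×222 + 3×341 + 1955×8 = 115 + 248 + 222 + 1023 + 15640 = 17248
ΣP(1995)Q(1995) = 1×115 + 26×8 + 2×222 + 2×341 + 1652×8 = 115 + 208 + 444 + 682 + 13216 = 14665
L = 17248 / 14665 × 100 = 117.6134
Paasche component (current-period weights):
ΣP(1998)Q(1998) = 1×120 + 31×10 + 1×183 + 3×408 + 1955×6 = 120 + 310 + 183 + 1224 + 11730 = 13567
ΣP(1995)Q(1998) = 1×120 + 26×10 + 2×183 + 2×408 + 1652×6 = 120 + 260 + 366 + 816 + 9912 = 11474
P = 13567 / 11474 × 100 = 118.2412
Fisher = √(L × P) = √(117.6134 × 118.2412) = 117.9269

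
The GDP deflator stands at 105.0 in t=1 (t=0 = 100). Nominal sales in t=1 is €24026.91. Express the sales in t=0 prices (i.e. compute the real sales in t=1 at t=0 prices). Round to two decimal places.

Real = Nominal ÷ (Index/100) = 24026.91 ÷ (105.0/100)
     = 24026.91 ÷ 1.050 = 22882.7714

22882.77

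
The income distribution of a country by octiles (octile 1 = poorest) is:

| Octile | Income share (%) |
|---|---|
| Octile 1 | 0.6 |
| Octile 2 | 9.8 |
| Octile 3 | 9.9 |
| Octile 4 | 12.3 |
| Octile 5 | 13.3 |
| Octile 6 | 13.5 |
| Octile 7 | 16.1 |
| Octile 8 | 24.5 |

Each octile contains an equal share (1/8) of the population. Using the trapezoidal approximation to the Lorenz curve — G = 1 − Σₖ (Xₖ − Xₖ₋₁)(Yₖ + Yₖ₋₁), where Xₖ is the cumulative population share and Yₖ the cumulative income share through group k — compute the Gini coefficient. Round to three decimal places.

0.263

Cumulative income shares Yₖ: 0.0060, 0.1040, 0.2030, 0.3260, 0.4590, 0.5940, 0.7550, 1.0000
Σ (Xₖ−Xₖ₋₁)(Yₖ+Yₖ₋₁) = (1/8)(0.0060+0.0000) + (1/8)(0.1040+0.0060) + (1/8)(0.2030+0.1040) + (1/8)(0.3260+0.2030) + (1/8)(0.4590+0.3260) + (1/8)(0.5940+0.4590) + (1/8)(0.7550+0.5940) + (1/8)(1.0000+0.7550)
  = 0.0008 + 0.0138 + 0.0384 + 0.0661 + 0.0981 + 0.1316 + 0.1686 + 0.2194 = 0.7368
G = 1 − 0.7368 = 0.2632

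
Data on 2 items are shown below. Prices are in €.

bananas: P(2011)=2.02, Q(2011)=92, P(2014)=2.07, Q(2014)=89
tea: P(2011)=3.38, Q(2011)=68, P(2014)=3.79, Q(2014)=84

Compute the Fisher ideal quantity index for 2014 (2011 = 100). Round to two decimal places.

Laspeyres component (base-period weights):
ΣP(2011)Q(2014) = 2.02×89 + 3.38×84 = 179.78 + 283.92 = 463.7
ΣP(2011)Q(2011) = 2.02×92 + 3.38×68 = 185.84 + 229.84 = 415.68
L = 463.7 / 415.68 × 100 = 111.5522
Paasche component (current-period weights):
ΣP(2014)Q(2014) = 2.07×89 + 3.79×84 = 184.23 + 318.36 = 502.59
ΣP(2014)Q(2011) = 2.07×92 + 3.79×68 = 190.44 + 257.72 = 448.16
P = 502.59 / 448.16 × 100 = 112.1452
Fisher = √(L × P) = √(111.5522 × 112.1452) = 111.8483

111.85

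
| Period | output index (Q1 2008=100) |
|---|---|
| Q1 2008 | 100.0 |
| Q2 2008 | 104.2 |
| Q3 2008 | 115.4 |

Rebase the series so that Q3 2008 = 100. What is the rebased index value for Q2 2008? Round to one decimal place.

90.3

Rebased(Q2 2008) = 104.2 / 115.4 × 100 = 90.2946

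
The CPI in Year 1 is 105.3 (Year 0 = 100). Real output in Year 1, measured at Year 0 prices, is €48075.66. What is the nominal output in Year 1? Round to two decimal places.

50623.67

Nominal = Real × (Index/100) = 48075.66 × (105.3/100)
        = 48075.66 × 1.053 = 50623.6700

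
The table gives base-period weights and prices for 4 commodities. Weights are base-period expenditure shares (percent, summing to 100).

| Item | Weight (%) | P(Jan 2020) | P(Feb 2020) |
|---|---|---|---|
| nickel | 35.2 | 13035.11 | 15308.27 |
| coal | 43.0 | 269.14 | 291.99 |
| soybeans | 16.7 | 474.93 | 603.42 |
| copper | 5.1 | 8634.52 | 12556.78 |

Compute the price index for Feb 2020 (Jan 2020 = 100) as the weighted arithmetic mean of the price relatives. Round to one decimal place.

nickel: 35.2 × (15308.27/13035.11) = 35.2 × 1.174387 = 41.3384
coal: 43.0 × (291.99/269.14) = 43.0 × 1.084900 = 46.6507
soybeans: 16.7 × (603.42/474.93) = 16.7 × 1.270545 = 21.2181
copper: 5.1 × (12556.78/8634.52) = 5.1 × 1.454253 = 7.4167
Index = Σ wᵢ·(p₁ᵢ/p₀ᵢ) = 41.3384 + 46.6507 + 21.2181 + 7.4167 = 116.6239

116.6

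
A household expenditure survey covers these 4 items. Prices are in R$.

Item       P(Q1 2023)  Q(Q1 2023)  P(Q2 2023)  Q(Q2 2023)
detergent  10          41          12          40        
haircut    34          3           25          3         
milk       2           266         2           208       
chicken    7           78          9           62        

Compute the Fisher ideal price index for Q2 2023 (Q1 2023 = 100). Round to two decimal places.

113.18

Laspeyres component (base-period weights):
ΣP(Q2 2023)Q(Q1 2023) = 12×41 + 25×3 + 2×266 + 9×78 = 492 + 75 + 532 + 702 = 1801
ΣP(Q1 2023)Q(Q1 2023) = 10×41 + 34×3 + 2×266 + 7×78 = 410 + 102 + 532 + 546 = 1590
L = 1801 / 1590 × 100 = 113.2704
Paasche component (current-period weights):
ΣP(Q2 2023)Q(Q2 2023) = 12×40 + 25×3 + 2×208 + 9×62 = 480 + 75 + 416 + 558 = 1529
ΣP(Q1 2023)Q(Q2 2023) = 10×40 + 34×3 + 2×208 + 7×62 = 400 + 102 + 416 + 434 = 1352
P = 1529 / 1352 × 100 = 113.0917
Fisher = √(L × P) = √(113.2704 × 113.0917) = 113.1810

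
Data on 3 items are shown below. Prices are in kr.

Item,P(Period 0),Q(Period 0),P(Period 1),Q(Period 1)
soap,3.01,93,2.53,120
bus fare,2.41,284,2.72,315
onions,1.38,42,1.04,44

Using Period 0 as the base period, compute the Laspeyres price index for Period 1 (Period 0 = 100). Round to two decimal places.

102.85

Laspeyres price index uses base-period quantities as weights.
ΣP(Period 1)·Q(Period 0) = 2.53×93 + 2.72×284 + 1.04×42 = 235.29 + 772.48 + 43.68 = 1051.45
ΣP(Period 0)·Q(Period 0) = 3.01×93 + 2.41×284 + 1.38×42 = 279.93 + 684.44 + 57.96 = 1022.33
Index = 1051.45 / 1022.33 × 100 = 102.8484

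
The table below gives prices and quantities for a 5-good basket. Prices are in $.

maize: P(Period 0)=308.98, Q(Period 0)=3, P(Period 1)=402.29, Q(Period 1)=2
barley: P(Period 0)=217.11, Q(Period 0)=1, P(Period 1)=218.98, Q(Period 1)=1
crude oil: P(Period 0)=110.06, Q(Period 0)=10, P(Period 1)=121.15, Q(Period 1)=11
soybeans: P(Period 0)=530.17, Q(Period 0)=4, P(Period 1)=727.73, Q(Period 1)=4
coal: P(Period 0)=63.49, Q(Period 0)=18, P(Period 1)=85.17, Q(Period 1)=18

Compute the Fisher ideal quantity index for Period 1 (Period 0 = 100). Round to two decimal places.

Laspeyres component (base-period weights):
ΣP(Period 0)Q(Period 1) = 308.98×2 + 217.11×1 + 110.06×11 + 530.17×4 + 63.49×18 = 617.96 + 217.11 + 1210.66 + 2120.68 + 1142.82 = 5309.23
ΣP(Period 0)Q(Period 0) = 308.98×3 + 217.11×1 + 110.06×10 + 530.17×4 + 63.49×18 = 926.94 + 217.11 + 1100.6 + 2120.68 + 1142.82 = 5508.15
L = 5309.23 / 5508.15 × 100 = 96.3886
Paasche component (current-period weights):
ΣP(Period 1)Q(Period 1) = 402.29×2 + 218.98×1 + 121.15×11 + 727.73×4 + 85.17×18 = 804.58 + 218.98 + 1332.65 + 2910.92 + 1533.06 = 6800.19
ΣP(Period 1)Q(Period 0) = 402.29×3 + 218.98×1 + 121.15×10 + 727.73×4 + 85.17×18 = 1206.87 + 218.98 + 1211.5 + 2910.92 + 1533.06 = 7081.33
P = 6800.19 / 7081.33 × 100 = 96.0298
Fisher = √(L × P) = √(96.3886 × 96.0298) = 96.2091

96.21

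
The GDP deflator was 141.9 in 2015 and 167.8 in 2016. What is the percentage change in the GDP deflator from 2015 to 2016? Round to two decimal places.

Change = (167.8 − 141.9) / 141.9 × 100
       = 25.9 / 141.9 × 100 = 18.2523%

18.25%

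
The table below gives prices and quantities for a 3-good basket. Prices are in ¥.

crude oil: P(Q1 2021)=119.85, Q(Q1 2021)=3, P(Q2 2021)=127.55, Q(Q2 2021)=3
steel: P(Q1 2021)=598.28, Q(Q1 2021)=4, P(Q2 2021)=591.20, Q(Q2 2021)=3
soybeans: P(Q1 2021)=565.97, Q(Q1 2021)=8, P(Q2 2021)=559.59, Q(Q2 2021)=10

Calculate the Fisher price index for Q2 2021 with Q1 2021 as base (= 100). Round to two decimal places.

Laspeyres component (base-period weights):
ΣP(Q2 2021)Q(Q1 2021) = 127.55×3 + 591.20×4 + 559.59×8 = 382.65 + 2364.8 + 4476.72 = 7224.17
ΣP(Q1 2021)Q(Q1 2021) = 119.85×3 + 598.28×4 + 565.97×8 = 359.55 + 2393.12 + 4527.76 = 7280.43
L = 7224.17 / 7280.43 × 100 = 99.2272
Paasche component (current-period weights):
ΣP(Q2 2021)Q(Q2 2021) = 127.55×3 + 591.20×3 + 559.59×10 = 382.65 + 1773.6 + 5595.9 = 7752.15
ΣP(Q1 2021)Q(Q2 2021) = 119.85×3 + 598.28×3 + 565.97×10 = 359.55 + 1794.84 + 5659.7 = 7814.09
P = 7752.15 / 7814.09 × 100 = 99.2073
Fisher = √(L × P) = √(99.2272 × 99.2073) = 99.2173

99.22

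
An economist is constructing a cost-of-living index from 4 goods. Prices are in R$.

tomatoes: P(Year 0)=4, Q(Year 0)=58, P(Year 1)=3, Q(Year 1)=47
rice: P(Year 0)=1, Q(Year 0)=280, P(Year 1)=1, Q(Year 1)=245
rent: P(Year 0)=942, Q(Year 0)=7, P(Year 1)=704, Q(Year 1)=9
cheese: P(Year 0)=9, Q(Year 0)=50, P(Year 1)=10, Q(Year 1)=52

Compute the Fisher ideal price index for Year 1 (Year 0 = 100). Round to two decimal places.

77.53

Laspeyres component (base-period weights):
ΣP(Year 1)Q(Year 0) = 3×58 + 1×280 + 704×7 + 10×50 = 174 + 280 + 4928 + 500 = 5882
ΣP(Year 0)Q(Year 0) = 4×58 + 1×280 + 942×7 + 9×50 = 232 + 280 + 6594 + 450 = 7556
L = 5882 / 7556 × 100 = 77.8454
Paasche component (current-period weights):
ΣP(Year 1)Q(Year 1) = 3×47 + 1×245 + 704×9 + 10×52 = 141 + 245 + 6336 + 520 = 7242
ΣP(Year 0)Q(Year 1) = 4×47 + 1×245 + 942×9 + 9×52 = 188 + 245 + 8478 + 468 = 9379
P = 7242 / 9379 × 100 = 77.2151
Fisher = √(L × P) = √(77.8454 × 77.2151) = 77.5296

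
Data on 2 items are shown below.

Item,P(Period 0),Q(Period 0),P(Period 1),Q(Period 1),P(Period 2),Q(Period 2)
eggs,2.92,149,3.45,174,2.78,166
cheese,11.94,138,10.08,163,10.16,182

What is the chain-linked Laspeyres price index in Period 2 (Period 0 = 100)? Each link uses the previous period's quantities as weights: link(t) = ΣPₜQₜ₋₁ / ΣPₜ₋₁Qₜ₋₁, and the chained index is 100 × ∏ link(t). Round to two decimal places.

87.25

Link Period 0→Period 1:
ΣP(Period 1)Q(Period 0) = 3.45×149 + 10.08×138 = 514.05 + 1391.04 = 1905.09
ΣP(Period 0)Q(Period 0) = 2.92×149 + 11.94×138 = 435.08 + 1647.72 = 2082.8
link = 1905.09/2082.8 = 0.914677
Link Period 1→Period 2:
ΣP(Period 2)Q(Period 1) = 2.78×174 + 10.16×163 = 483.72 + 1656.08 = 2139.8
ΣP(Period 1)Q(Period 1) = 3.45×174 + 10.08×163 = 600.3 + 1643.04 = 2243.34
link = 2139.8/2243.34 = 0.953846
Chained index = 100 × 0.914677 × 0.953846 = 87.2461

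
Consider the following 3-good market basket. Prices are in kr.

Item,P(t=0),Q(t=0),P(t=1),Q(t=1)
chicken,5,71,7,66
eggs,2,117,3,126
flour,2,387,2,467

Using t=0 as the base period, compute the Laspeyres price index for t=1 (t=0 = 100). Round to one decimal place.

119.0

Laspeyres price index uses base-period quantities as weights.
ΣP(t=1)·Q(t=0) = 7×71 + 3×117 + 2×387 = 497 + 351 + 774 = 1622
ΣP(t=0)·Q(t=0) = 5×71 + 2×117 + 2×387 = 355 + 234 + 774 = 1363
Index = 1622 / 1363 × 100 = 119.0022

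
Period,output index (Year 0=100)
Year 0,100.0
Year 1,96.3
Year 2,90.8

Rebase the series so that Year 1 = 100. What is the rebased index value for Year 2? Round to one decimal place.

94.3

Rebased(Year 2) = 90.8 / 96.3 × 100 = 94.2887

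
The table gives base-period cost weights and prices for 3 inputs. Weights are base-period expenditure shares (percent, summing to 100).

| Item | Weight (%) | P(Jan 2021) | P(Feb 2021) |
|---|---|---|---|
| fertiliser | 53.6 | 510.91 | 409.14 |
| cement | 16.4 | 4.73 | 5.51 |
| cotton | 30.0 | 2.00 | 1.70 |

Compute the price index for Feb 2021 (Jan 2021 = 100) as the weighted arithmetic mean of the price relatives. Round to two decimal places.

87.53

fertiliser: 53.6 × (409.14/510.91) = 53.6 × 0.800806 = 42.9232
cement: 16.4 × (5.51/4.73) = 16.4 × 1.164905 = 19.1044
cotton: 30.0 × (1.70/2.00) = 30.0 × 0.850000 = 25.5000
Index = Σ wᵢ·(p₁ᵢ/p₀ᵢ) = 42.9232 + 19.1044 + 25.5000 = 87.5277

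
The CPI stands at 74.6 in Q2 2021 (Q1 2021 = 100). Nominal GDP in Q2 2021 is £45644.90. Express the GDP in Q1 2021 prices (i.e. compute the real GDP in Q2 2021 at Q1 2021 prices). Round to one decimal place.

61186.2

Real = Nominal ÷ (Index/100) = 45644.90 ÷ (74.6/100)
     = 45644.90 ÷ 0.746 = 61186.1930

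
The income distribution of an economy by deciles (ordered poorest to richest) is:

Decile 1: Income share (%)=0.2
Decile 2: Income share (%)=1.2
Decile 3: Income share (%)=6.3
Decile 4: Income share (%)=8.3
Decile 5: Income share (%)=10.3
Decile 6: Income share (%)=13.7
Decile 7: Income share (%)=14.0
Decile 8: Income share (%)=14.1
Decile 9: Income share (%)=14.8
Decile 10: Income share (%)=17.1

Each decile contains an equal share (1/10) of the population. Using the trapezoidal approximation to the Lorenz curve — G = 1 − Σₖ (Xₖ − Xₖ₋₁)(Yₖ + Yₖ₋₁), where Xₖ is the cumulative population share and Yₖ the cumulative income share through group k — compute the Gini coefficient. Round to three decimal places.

Cumulative income shares Yₖ: 0.0020, 0.0140, 0.0770, 0.1600, 0.2630, 0.4000, 0.5400, 0.6810, 0.8290, 1.0000
Σ (Xₖ−Xₖ₋₁)(Yₖ+Yₖ₋₁) = (1/10)(0.0020+0.0000) + (1/10)(0.0140+0.0020) + (1/10)(0.0770+0.0140) + (1/10)(0.1600+0.0770) + (1/10)(0.2630+0.1600) + (1/10)(0.4000+0.2630) + (1/10)(0.5400+0.4000) + (1/10)(0.6810+0.5400) + (1/10)(0.8290+0.6810) + (1/10)(1.0000+0.8290)
  = 0.0002 + 0.0016 + 0.0091 + 0.0237 + 0.0423 + 0.0663 + 0.0940 + 0.1221 + 0.1510 + 0.1829 = 0.6932
G = 1 − 0.6932 = 0.3068

0.307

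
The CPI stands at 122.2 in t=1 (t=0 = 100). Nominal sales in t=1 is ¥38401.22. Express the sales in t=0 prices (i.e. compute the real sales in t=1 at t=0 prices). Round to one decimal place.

Real = Nominal ÷ (Index/100) = 38401.22 ÷ (122.2/100)
     = 38401.22 ÷ 1.222 = 31424.8936

31424.9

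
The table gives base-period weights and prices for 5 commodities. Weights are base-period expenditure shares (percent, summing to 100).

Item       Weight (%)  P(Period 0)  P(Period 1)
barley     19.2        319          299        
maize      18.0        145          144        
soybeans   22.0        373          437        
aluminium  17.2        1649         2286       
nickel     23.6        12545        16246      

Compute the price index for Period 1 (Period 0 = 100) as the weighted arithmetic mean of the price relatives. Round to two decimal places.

barley: 19.2 × (299/319) = 19.2 × 0.937304 = 17.9962
maize: 18.0 × (144/145) = 18.0 × 0.993103 = 17.8759
soybeans: 22.0 × (437/373) = 22.0 × 1.171582 = 25.7748
aluminium: 17.2 × (2286/1649) = 17.2 × 1.386295 = 23.8443
nickel: 23.6 × (16246/12545) = 23.6 × 1.295018 = 30.5624
Index = Σ wᵢ·(p₁ᵢ/p₀ᵢ) = 17.9962 + 17.8759 + 25.7748 + 23.8443 + 30.5624 = 116.0536

116.05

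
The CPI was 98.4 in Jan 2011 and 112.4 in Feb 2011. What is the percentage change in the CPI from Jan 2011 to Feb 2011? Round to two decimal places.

Change = (112.4 − 98.4) / 98.4 × 100
       = 14.0 / 98.4 × 100 = 14.2276%

14.23%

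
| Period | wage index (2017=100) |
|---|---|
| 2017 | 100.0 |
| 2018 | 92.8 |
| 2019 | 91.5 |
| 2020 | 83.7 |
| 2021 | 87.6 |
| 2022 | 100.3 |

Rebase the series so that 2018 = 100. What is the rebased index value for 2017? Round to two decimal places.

Rebased(2017) = 100.0 / 92.8 × 100 = 107.7586

107.76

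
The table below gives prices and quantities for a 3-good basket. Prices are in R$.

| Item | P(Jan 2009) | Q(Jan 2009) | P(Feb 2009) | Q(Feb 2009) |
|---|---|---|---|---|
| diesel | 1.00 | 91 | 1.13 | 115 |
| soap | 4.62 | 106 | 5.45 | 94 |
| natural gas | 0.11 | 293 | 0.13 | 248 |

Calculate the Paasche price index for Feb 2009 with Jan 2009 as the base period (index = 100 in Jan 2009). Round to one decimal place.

117.0

Paasche price index uses current-period quantities as weights.
ΣP(Feb 2009)·Q(Feb 2009) = 1.13×115 + 5.45×94 + 0.13×248 = 129.95 + 512.3 + 32.24 = 674.49
ΣP(Jan 2009)·Q(Feb 2009) = 1.00×115 + 4.62×94 + 0.11×248 = 115 + 434.28 + 27.28 = 576.56
Index = 674.49 / 576.56 × 100 = 116.9852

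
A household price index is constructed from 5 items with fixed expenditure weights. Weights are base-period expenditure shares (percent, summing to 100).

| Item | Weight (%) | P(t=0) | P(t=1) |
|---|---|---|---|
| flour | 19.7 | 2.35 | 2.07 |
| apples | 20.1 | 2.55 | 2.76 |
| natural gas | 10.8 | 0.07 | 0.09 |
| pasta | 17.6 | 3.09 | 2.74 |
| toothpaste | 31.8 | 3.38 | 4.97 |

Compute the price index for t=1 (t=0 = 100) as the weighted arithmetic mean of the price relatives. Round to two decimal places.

flour: 19.7 × (2.07/2.35) = 19.7 × 0.880851 = 17.3528
apples: 20.1 × (2.76/2.55) = 20.1 × 1.082353 = 21.7553
natural gas: 10.8 × (0.09/0.07) = 10.8 × 1.285714 = 13.8857
pasta: 17.6 × (2.74/3.09) = 17.6 × 0.886731 = 15.6065
toothpaste: 31.8 × (4.97/3.38) = 31.8 × 1.470414 = 46.7592
Index = Σ wᵢ·(p₁ᵢ/p₀ᵢ) = 17.3528 + 21.7553 + 13.8857 + 15.6065 + 46.7592 = 115.3594

115.36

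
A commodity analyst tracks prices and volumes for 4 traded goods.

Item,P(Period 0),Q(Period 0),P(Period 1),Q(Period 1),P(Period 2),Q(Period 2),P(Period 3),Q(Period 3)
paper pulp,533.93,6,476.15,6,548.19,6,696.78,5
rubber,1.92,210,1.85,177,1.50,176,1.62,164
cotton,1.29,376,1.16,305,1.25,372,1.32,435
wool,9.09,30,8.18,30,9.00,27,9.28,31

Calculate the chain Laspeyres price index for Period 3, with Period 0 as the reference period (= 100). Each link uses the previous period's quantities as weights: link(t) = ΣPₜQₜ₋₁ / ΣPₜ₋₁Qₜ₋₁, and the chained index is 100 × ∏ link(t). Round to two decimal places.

Link Period 0→Period 1:
ΣP(Period 1)Q(Period 0) = 476.15×6 + 1.85×210 + 1.16×376 + 8.18×30 = 2856.9 + 388.5 + 436.16 + 245.4 = 3926.96
ΣP(Period 0)Q(Period 0) = 533.93×6 + 1.92×210 + 1.29×376 + 9.09×30 = 3203.58 + 403.2 + 485.04 + 272.7 = 4364.52
link = 3926.96/4364.52 = 0.899746
Link Period 1→Period 2:
ΣP(Period 2)Q(Period 1) = 548.19×6 + 1.50×177 + 1.25×305 + 9.00×30 = 3289.14 + 265.5 + 381.25 + 270 = 4205.89
ΣP(Period 1)Q(Period 1) = 476.15×6 + 1.85×177 + 1.16×305 + 8.18×30 = 2856.9 + 327.45 + 353.8 + 245.4 = 3783.55
link = 4205.89/3783.55 = 1.111625
Link Period 2→Period 3:
ΣP(Period 3)Q(Period 2) = 696.78×6 + 1.62×176 + 1.32×372 + 9.28×27 = 4180.68 + 285.12 + 491.04 + 250.56 = 5207.4
ΣP(Period 2)Q(Period 2) = 548.19×6 + 1.50×176 + 1.25×372 + 9.00×27 = 3289.14 + 264 + 465 + 243 = 4261.14
link = 5207.4/4261.14 = 1.222067
Chained index = 100 × 0.899746 × 1.111625 × 1.222067 = 122.2288

122.23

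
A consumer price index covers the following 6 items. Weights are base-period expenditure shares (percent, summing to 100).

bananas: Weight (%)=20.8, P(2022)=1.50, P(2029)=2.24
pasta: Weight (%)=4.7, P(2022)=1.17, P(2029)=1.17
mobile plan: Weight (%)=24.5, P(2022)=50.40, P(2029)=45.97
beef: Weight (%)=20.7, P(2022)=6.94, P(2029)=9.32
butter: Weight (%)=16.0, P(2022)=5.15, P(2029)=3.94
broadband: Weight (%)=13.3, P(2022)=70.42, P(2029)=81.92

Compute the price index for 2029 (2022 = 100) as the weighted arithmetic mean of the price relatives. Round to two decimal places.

113.62

bananas: 20.8 × (2.24/1.50) = 20.8 × 1.493333 = 31.0613
pasta: 4.7 × (1.17/1.17) = 4.7 × 1.000000 = 4.7000
mobile plan: 24.5 × (45.97/50.40) = 24.5 × 0.912103 = 22.3465
beef: 20.7 × (9.32/6.94) = 20.7 × 1.342939 = 27.7988
butter: 16.0 × (3.94/5.15) = 16.0 × 0.765049 = 12.2408
broadband: 13.3 × (81.92/70.42) = 13.3 × 1.163306 = 15.4720
Index = Σ wᵢ·(p₁ᵢ/p₀ᵢ) = 31.0613 + 4.7000 + 22.3465 + 27.7988 + 12.2408 + 15.4720 = 113.6195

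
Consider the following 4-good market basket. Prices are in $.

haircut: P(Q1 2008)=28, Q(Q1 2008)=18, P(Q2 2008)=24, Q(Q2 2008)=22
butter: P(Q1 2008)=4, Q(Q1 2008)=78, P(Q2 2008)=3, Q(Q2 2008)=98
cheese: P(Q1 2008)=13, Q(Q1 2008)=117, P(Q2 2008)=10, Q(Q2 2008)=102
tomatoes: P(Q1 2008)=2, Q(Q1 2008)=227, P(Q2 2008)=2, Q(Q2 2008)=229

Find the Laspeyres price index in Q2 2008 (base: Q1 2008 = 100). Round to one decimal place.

Laspeyres price index uses base-period quantities as weights.
ΣP(Q2 2008)·Q(Q1 2008) = 24×18 + 3×78 + 10×117 + 2×227 = 432 + 234 + 1170 + 454 = 2290
ΣP(Q1 2008)·Q(Q1 2008) = 28×18 + 4×78 + 13×117 + 2×227 = 504 + 312 + 1521 + 454 = 2791
Index = 2290 / 2791 × 100 = 82.0494

82.0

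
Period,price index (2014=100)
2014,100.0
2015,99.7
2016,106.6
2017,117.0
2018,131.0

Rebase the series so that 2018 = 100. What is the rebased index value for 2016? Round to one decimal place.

Rebased(2016) = 106.6 / 131.0 × 100 = 81.3740

81.4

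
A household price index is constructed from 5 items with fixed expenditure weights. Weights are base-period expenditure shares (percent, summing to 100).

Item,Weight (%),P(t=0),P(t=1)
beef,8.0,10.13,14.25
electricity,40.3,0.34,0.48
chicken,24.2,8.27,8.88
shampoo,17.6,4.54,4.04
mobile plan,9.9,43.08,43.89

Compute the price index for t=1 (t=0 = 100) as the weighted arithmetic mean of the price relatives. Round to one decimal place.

beef: 8.0 × (14.25/10.13) = 8.0 × 1.406713 = 11.2537
electricity: 40.3 × (0.48/0.34) = 40.3 × 1.411765 = 56.8941
chicken: 24.2 × (8.88/8.27) = 24.2 × 1.073761 = 25.9850
shampoo: 17.6 × (4.04/4.54) = 17.6 × 0.889868 = 15.6617
mobile plan: 9.9 × (43.89/43.08) = 9.9 × 1.018802 = 10.0861
Index = Σ wᵢ·(p₁ᵢ/p₀ᵢ) = 11.2537 + 56.8941 + 25.9850 + 15.6617 + 10.0861 = 119.8806

119.9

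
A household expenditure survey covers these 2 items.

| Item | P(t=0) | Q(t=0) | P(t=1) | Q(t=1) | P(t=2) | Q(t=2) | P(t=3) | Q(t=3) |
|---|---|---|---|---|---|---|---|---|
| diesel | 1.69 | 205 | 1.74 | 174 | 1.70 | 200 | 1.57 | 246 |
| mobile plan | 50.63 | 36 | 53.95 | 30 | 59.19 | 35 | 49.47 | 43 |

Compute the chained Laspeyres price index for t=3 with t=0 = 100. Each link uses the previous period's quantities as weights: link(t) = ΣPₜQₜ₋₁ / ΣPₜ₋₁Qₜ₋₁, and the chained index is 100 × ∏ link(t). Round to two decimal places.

96.92

Link t=0→t=1:
ΣP(t=1)Q(t=0) = 1.74×205 + 53.95×36 = 356.7 + 1942.2 = 2298.9
ΣP(t=0)Q(t=0) = 1.69×205 + 50.63×36 = 346.45 + 1822.68 = 2169.13
link = 2298.9/2169.13 = 1.059826
Link t=1→t=2:
ΣP(t=2)Q(t=1) = 1.70×174 + 59.19×30 = 295.8 + 1775.7 = 2071.5
ΣP(t=1)Q(t=1) = 1.74×174 + 53.95×30 = 302.76 + 1618.5 = 1921.26
link = 2071.5/1921.26 = 1.078199
Link t=2→t=3:
ΣP(t=3)Q(t=2) = 1.57×200 + 49.47×35 = 314 + 1731.45 = 2045.45
ΣP(t=2)Q(t=2) = 1.70×200 + 59.19×35 = 340 + 2071.65 = 2411.65
link = 2045.45/2411.65 = 0.848154
Chained index = 100 × 1.059826 × 1.078199 × 0.848154 = 96.9188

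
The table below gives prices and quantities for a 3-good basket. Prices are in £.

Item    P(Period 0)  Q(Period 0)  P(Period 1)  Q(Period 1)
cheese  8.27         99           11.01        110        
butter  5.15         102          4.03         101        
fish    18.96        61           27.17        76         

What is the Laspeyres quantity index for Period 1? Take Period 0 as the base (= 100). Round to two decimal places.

114.81

Laspeyres quantity index uses base-period prices as weights.
ΣP(Period 0)·Q(Period 1) = 8.27×110 + 5.15×101 + 18.96×76 = 909.7 + 520.15 + 1440.96 = 2870.81
ΣP(Period 0)·Q(Period 0) = 8.27×99 + 5.15×102 + 18.96×61 = 818.73 + 525.3 + 1156.56 = 2500.59
Index = 2870.81 / 2500.59 × 100 = 114.8053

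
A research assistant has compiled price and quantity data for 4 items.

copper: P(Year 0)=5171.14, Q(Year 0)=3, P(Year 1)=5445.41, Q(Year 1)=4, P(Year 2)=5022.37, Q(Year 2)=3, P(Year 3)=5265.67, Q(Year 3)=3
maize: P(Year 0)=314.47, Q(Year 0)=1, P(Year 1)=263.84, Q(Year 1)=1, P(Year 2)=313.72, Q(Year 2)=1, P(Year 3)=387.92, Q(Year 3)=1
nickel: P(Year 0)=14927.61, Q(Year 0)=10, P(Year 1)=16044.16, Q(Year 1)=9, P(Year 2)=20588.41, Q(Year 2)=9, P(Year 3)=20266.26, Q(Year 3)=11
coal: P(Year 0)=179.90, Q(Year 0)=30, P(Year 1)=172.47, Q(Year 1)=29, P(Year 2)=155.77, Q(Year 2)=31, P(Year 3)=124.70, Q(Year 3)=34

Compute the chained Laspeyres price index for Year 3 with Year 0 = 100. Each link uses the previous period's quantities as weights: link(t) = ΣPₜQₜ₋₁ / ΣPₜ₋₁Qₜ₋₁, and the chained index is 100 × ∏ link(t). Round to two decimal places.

Link Year 0→Year 1:
ΣP(Year 1)Q(Year 0) = 5445.41×3 + 263.84×1 + 16044.16×10 + 172.47×30 = 16336.23 + 263.84 + 160441.6 + 5174.1 = 182215.77
ΣP(Year 0)Q(Year 0) = 5171.14×3 + 314.47×1 + 14927.61×10 + 179.90×30 = 15513.42 + 314.47 + 149276.1 + 5397 = 170500.99
link = 182215.77/170500.99 = 1.068708
Link Year 1→Year 2:
ΣP(Year 2)Q(Year 1) = 5022.37×4 + 313.72×1 + 20588.41×9 + 155.77×29 = 20089.48 + 313.72 + 185295.69 + 4517.33 = 210216.22
ΣP(Year 1)Q(Year 1) = 5445.41×4 + 263.84×1 + 16044.16×9 + 172.47×29 = 21781.64 + 263.84 + 144397.44 + 5001.63 = 171444.55
link = 210216.22/171444.55 = 1.226147
Link Year 2→Year 3:
ΣP(Year 3)Q(Year 2) = 5265.67×3 + 387.92×1 + 20266.26×9 + 124.70×31 = 15797.01 + 387.92 + 182396.34 + 3865.7 = 202446.97
ΣP(Year 2)Q(Year 2) = 5022.37×3 + 313.72×1 + 20588.41×9 + 155.77×31 = 15067.11 + 313.72 + 185295.69 + 4828.87 = 205505.39
link = 202446.97/205505.39 = 0.985118
Chained index = 100 × 1.068708 × 1.226147 × 0.985118 = 129.0891

129.09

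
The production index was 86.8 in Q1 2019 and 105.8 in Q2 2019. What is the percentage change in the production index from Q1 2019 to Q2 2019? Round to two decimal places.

21.89%

Change = (105.8 − 86.8) / 86.8 × 100
       = 19.0 / 86.8 × 100 = 21.8894%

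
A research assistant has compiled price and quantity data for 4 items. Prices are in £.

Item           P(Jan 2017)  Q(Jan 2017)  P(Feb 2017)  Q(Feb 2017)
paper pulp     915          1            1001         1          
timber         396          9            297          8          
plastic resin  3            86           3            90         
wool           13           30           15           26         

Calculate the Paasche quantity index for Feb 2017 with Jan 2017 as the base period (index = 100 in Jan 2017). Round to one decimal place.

92.1

Paasche quantity index uses current-period prices as weights.
ΣP(Feb 2017)·Q(Feb 2017) = 1001×1 + 297×8 + 3×90 + 15×26 = 1001 + 2376 + 270 + 390 = 4037
ΣP(Feb 2017)·Q(Jan 2017) = 1001×1 + 297×9 + 3×86 + 15×30 = 1001 + 2673 + 258 + 450 = 4382
Index = 4037 / 4382 × 100 = 92.1269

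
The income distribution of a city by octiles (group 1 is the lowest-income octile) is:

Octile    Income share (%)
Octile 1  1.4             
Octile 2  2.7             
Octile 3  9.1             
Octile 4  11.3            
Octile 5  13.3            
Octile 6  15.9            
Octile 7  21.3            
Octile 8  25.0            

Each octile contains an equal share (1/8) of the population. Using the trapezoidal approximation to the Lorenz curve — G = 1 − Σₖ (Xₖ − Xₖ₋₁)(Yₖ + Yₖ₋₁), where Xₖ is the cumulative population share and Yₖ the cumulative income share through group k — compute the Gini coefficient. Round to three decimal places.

Cumulative income shares Yₖ: 0.0140, 0.0410, 0.1320, 0.2450, 0.3780, 0.5370, 0.7500, 1.0000
Σ (Xₖ−Xₖ₋₁)(Yₖ+Yₖ₋₁) = (1/8)(0.0140+0.0000) + (1/8)(0.0410+0.0140) + (1/8)(0.1320+0.0410) + (1/8)(0.2450+0.1320) + (1/8)(0.3780+0.2450) + (1/8)(0.5370+0.3780) + (1/8)(0.7500+0.5370) + (1/8)(1.0000+0.7500)
  = 0.0017 + 0.0069 + 0.0216 + 0.0471 + 0.0779 + 0.1144 + 0.1609 + 0.2188 = 0.6492
G = 1 − 0.6492 = 0.3508

0.351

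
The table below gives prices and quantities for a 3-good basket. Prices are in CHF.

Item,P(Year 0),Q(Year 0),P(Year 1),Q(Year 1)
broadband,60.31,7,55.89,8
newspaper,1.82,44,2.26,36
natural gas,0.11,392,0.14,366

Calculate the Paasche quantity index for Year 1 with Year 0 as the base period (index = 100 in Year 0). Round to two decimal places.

Paasche quantity index uses current-period prices as weights.
ΣP(Year 1)·Q(Year 1) = 55.89×8 + 2.26×36 + 0.14×366 = 447.12 + 81.36 + 51.24 = 579.72
ΣP(Year 1)·Q(Year 0) = 55.89×7 + 2.26×44 + 0.14×392 = 391.23 + 99.44 + 54.88 = 545.55
Index = 579.72 / 545.55 × 100 = 106.2634

106.26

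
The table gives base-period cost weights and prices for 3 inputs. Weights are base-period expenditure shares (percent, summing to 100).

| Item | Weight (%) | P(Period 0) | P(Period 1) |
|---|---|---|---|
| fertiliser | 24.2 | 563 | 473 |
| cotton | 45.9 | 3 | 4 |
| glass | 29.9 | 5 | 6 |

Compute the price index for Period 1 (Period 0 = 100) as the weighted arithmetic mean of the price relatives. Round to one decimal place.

117.4

fertiliser: 24.2 × (473/563) = 24.2 × 0.840142 = 20.3314
cotton: 45.9 × (4/3) = 45.9 × 1.333333 = 61.2000
glass: 29.9 × (6/5) = 29.9 × 1.200000 = 35.8800
Index = Σ wᵢ·(p₁ᵢ/p₀ᵢ) = 20.3314 + 61.2000 + 35.8800 = 117.4114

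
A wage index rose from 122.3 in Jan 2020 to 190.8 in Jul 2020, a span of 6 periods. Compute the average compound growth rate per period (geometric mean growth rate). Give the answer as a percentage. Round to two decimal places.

7.69%

Growth factor = (190.8/122.3)^(1/6) = (1.560098)^(1/6) = 1.076941
Growth rate = 1.076941 − 1 = 0.076941 = 7.6941%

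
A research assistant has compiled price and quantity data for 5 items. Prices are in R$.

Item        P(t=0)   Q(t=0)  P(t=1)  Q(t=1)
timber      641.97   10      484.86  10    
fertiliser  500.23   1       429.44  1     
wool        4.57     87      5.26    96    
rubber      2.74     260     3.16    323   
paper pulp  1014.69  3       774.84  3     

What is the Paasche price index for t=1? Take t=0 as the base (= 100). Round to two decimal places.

Paasche price index uses current-period quantities as weights.
ΣP(t=1)·Q(t=1) = 484.86×10 + 429.44×1 + 5.26×96 + 3.16×323 + 774.84×3 = 4848.6 + 429.44 + 504.96 + 1020.68 + 2324.52 = 9128.2
ΣP(t=0)·Q(t=1) = 641.97×10 + 500.23×1 + 4.57×96 + 2.74×323 + 1014.69×3 = 6419.7 + 500.23 + 438.72 + 885.02 + 3044.07 = 11287.74
Index = 9128.2 / 11287.74 × 100 = 80.8683

80.87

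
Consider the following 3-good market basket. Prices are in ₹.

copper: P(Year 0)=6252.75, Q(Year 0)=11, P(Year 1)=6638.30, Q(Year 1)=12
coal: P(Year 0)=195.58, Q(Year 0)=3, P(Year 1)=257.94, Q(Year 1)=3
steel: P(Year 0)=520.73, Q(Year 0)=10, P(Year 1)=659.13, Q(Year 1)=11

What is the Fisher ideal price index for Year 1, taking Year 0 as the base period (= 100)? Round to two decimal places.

Laspeyres component (base-period weights):
ΣP(Year 1)Q(Year 0) = 6638.30×11 + 257.94×3 + 659.13×10 = 73021.3 + 773.82 + 6591.3 = 80386.42
ΣP(Year 0)Q(Year 0) = 6252.75×11 + 195.58×3 + 520.73×10 = 68780.25 + 586.74 + 5207.3 = 74574.29
L = 80386.42 / 74574.29 × 100 = 107.7937
Paasche component (current-period weights):
ΣP(Year 1)Q(Year 1) = 6638.30×12 + 257.94×3 + 659.13×11 = 79659.6 + 773.82 + 7250.43 = 87683.85
ΣP(Year 0)Q(Year 1) = 6252.75×12 + 195.58×3 + 520.73×11 = 75033 + 586.74 + 5728.03 = 81347.77
P = 87683.85 / 81347.77 × 100 = 107.7889
Fisher = √(L × P) = √(107.7937 × 107.7889) = 107.7913

107.79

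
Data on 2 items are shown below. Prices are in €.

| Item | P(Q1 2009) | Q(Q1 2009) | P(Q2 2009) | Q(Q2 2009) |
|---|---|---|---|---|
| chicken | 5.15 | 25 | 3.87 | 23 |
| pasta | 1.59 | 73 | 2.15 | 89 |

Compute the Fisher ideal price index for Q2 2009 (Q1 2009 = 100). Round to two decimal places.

Laspeyres component (base-period weights):
ΣP(Q2 2009)Q(Q1 2009) = 3.87×25 + 2.15×73 = 96.75 + 156.95 = 253.7
ΣP(Q1 2009)Q(Q1 2009) = 5.15×25 + 1.59×73 = 128.75 + 116.07 = 244.82
L = 253.7 / 244.82 × 100 = 103.6272
Paasche component (current-period weights):
ΣP(Q2 2009)Q(Q2 2009) = 3.87×23 + 2.15×89 = 89.01 + 191.35 = 280.36
ΣP(Q1 2009)Q(Q2 2009) = 5.15×23 + 1.59×89 = 118.45 + 141.51 = 259.96
P = 280.36 / 259.96 × 100 = 107.8474
Fisher = √(L × P) = √(103.6272 × 107.8474) = 105.7162

105.72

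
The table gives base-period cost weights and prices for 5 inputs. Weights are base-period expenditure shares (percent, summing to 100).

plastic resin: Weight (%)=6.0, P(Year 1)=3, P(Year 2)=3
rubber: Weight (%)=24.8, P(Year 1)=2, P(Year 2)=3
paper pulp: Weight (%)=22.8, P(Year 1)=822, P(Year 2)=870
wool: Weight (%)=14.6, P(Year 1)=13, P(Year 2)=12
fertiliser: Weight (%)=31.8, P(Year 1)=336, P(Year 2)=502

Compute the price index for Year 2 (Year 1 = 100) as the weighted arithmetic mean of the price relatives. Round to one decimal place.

plastic resin: 6.0 × (3/3) = 6.0 × 1.000000 = 6.0000
rubber: 24.8 × (3/2) = 24.8 × 1.500000 = 37.2000
paper pulp: 22.8 × (870/822) = 22.8 × 1.058394 = 24.1314
wool: 14.6 × (12/13) = 14.6 × 0.923077 = 13.4769
fertiliser: 31.8 × (502/336) = 31.8 × 1.494048 = 47.5107
Index = Σ wᵢ·(p₁ᵢ/p₀ᵢ) = 6.0000 + 37.2000 + 24.1314 + 13.4769 + 47.5107 = 128.3190

128.3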